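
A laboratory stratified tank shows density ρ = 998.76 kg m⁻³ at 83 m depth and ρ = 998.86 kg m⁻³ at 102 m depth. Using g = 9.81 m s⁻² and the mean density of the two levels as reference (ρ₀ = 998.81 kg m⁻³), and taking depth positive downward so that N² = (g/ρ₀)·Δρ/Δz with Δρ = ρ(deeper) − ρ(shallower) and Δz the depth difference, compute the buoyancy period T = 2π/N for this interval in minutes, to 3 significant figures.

14.6 min

Δρ = 998.86 − 998.76 = 0.10 kg m⁻³ over Δz = 102 − 83 = 19 m.
N² = (9.81/998.81) × (0.10/19) = 5.1693 × 10⁻⁵ s⁻².
N = √(5.1693 × 10⁻⁵) = 7.1898 × 10⁻³ rad s⁻¹, so T = 2π/N = 873.90 s = 14.565 min ≈ 14.6 min.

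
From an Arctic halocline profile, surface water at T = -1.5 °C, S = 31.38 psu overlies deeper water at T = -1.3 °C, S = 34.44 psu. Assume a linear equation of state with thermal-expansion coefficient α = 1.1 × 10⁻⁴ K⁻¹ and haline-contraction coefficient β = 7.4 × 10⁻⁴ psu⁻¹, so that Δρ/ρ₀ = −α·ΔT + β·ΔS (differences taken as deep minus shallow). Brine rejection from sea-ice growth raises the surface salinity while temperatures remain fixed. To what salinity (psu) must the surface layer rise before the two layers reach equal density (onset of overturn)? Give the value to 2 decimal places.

Neutral buoyancy requires −α(T_deep − T_surf) + β(S_deep − S_surf′) = 0.
S_surf′ = S_deep − (α/β)·ΔT = 34.44 − (1.1 × 10⁻⁴/7.4 × 10⁻⁴)·(+0.2) = 34.4103 psu.
Increase required: 34.4103 − 31.38 = 3.0303 psu.

34.41 psu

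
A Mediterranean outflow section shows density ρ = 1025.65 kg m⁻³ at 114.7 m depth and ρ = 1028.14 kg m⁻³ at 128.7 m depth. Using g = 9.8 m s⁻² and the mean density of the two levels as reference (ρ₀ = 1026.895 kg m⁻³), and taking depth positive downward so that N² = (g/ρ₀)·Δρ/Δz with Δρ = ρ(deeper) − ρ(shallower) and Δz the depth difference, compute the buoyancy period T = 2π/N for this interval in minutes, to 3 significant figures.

2.54 min

Δρ = 1028.14 − 1025.65 = 2.49 kg m⁻³ over Δz = 128.7 − 114.7 = 14 m.
N² = (9.8/1026.895) × (2.49/14) = 1.6973 × 10⁻³ s⁻².
N = √(1.6973 × 10⁻³) = 0.041198 rad s⁻¹, so T = 2π/N = 152.51 s = 2.5418 min ≈ 2.54 min.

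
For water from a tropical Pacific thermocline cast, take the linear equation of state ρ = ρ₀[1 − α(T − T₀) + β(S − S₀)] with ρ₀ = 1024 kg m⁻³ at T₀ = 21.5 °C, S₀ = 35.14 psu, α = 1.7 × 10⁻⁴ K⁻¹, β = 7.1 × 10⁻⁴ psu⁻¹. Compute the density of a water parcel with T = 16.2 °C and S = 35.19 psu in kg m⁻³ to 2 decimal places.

T − T₀ = -5.3 K, S − S₀ = +0.05 psu.
Bracket = 1 − α·(-5.3) + β·(+0.05) = 1 + (9.365 × 10⁻⁴) = 1.0009365.
ρ = 1024 × 1.0009365 = 1024.96 kg m⁻³.

1024.96 kg m⁻³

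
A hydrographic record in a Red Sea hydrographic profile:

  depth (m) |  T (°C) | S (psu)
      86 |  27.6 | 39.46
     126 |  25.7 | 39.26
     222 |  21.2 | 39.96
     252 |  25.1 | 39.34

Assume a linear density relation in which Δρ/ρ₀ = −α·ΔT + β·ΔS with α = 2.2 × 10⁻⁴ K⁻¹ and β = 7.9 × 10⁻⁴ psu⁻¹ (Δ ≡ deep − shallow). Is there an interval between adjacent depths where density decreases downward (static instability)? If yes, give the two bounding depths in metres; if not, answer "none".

222–252 m

Evaluate Δρ/ρ₀ = −αΔT + βΔS across each adjacent pair:
  86–126 m: −αΔT+βΔS = −(2.2 × 10⁻⁴)(-1.9)+(7.9 × 10⁻⁴)(-0.20) = 2.6 × 10⁻⁴ → stable
  126–222 m: −αΔT+βΔS = −(2.2 × 10⁻⁴)(-4.5)+(7.9 × 10⁻⁴)(+0.70) = 1.5 × 10⁻³ → stable
  222–252 m: −αΔT+βΔS = −(2.2 × 10⁻⁴)(+3.9)+(7.9 × 10⁻⁴)(-0.62) = -1.3 × 10⁻³ → UNSTABLE
The 222–252 m interval has Δρ < 0: lighter water underlies denser water.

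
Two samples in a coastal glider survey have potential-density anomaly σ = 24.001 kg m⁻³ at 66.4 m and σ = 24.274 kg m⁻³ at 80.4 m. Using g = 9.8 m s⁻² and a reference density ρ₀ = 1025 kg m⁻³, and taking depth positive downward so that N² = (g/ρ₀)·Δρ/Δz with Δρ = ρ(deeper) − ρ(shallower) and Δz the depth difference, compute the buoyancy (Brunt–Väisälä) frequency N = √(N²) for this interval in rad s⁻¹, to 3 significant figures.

0.0137 rad s⁻¹

Δρ = 1024.274 − 1024.001 = 0.273 kg m⁻³ over Δz = 80.4 − 66.4 = 14 m.
N² = (9.8/1025) × (0.273/14) = 1.8644 × 10⁻⁴ s⁻².
N = √(1.8644 × 10⁻⁴) = 0.013654 rad s⁻¹ ≈ 0.0137 rad s⁻¹.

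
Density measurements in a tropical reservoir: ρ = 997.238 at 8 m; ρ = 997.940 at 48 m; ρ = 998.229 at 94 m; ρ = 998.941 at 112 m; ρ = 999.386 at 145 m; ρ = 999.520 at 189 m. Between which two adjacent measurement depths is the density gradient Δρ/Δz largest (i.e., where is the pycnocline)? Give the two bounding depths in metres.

94–112 m

Compute the density gradient over each adjacent pair:
  8–48 m: Δρ/Δz = 0.702/40 = 0.018 kg m⁻⁴
  48–94 m: Δρ/Δz = 0.289/46 = 6.3 × 10⁻³ kg m⁻⁴
  94–112 m: Δρ/Δz = 0.712/18 = 0.040 kg m⁻⁴
  112–145 m: Δρ/Δz = 0.445/33 = 0.013 kg m⁻⁴
  145–189 m: Δρ/Δz = 0.134/44 = 3.0 × 10⁻³ kg m⁻⁴
The largest gradient is in the 94–112 m interval — the pycnocline.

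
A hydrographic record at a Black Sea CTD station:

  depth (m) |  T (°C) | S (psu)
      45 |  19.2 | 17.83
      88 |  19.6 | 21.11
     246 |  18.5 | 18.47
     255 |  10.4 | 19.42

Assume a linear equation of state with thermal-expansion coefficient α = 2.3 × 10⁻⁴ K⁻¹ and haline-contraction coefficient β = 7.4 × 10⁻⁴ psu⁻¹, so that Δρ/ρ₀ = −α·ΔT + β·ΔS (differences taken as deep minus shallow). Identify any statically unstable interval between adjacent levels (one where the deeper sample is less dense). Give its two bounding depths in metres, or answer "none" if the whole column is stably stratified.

Evaluate Δρ/ρ₀ = −αΔT + βΔS across each adjacent pair:
  45–88 m: −αΔT+βΔS = −(2.3 × 10⁻⁴)(+0.4)+(7.4 × 10⁻⁴)(+3.28) = 2.3 × 10⁻³ → stable
  88–246 m: −αΔT+βΔS = −(2.3 × 10⁻⁴)(-1.1)+(7.4 × 10⁻⁴)(-2.64) = -1.7 × 10⁻³ → UNSTABLE
  246–255 m: −αΔT+βΔS = −(2.3 × 10⁻⁴)(-8.1)+(7.4 × 10⁻⁴)(+0.95) = 2.6 × 10⁻³ → stable
The 88–246 m interval has Δρ < 0: lighter water underlies denser water.

88–246 m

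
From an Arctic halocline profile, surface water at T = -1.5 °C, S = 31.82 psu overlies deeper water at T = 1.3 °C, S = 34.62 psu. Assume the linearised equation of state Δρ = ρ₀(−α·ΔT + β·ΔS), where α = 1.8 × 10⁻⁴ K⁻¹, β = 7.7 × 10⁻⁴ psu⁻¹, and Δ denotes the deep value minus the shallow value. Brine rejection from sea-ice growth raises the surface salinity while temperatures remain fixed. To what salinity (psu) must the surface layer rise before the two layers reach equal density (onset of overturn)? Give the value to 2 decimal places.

33.97 psu

Neutral buoyancy requires −α(T_deep − T_surf) + β(S_deep − S_surf′) = 0.
S_surf′ = S_deep − (α/β)·ΔT = 34.62 − (1.8 × 10⁻⁴/7.7 × 10⁻⁴)·(+2.8) = 33.9655 psu.
Increase required: 33.9655 − 31.82 = 2.1455 psu.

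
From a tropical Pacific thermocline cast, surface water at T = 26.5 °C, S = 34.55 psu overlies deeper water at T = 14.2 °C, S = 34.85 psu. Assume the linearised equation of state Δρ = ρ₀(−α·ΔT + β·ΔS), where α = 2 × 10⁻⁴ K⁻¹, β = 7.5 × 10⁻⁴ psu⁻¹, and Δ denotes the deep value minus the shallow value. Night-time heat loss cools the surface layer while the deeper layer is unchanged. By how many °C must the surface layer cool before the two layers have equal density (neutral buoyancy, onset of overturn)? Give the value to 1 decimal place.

13.4 °C

Neutral buoyancy requires Δρ = 0, i.e. −α(T_deep − T_surf′) + β(S_deep − S_surf) = 0.
T_surf′ = T_deep − (β/α)·ΔS = 14.2 − (7.5 × 10⁻⁴/2 × 10⁻⁴)·(+0.30) = 13.075 °C.
Cooling required: 26.5 − (13.075) = 13.425 °C.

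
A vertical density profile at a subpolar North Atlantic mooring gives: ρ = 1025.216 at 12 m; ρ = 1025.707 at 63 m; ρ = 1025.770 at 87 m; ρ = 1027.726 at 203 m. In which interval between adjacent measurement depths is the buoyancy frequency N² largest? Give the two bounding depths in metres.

Compute the density gradient over each adjacent pair:
  12–63 m: Δρ/Δz = 0.491/51 = 9.6 × 10⁻³ kg m⁻⁴
  63–87 m: Δρ/Δz = 0.063/24 = 2.6 × 10⁻³ kg m⁻⁴
  87–203 m: Δρ/Δz = 1.956/116 = 0.017 kg m⁻⁴
The largest gradient is in the 87–203 m interval — the pycnocline.

87–203 m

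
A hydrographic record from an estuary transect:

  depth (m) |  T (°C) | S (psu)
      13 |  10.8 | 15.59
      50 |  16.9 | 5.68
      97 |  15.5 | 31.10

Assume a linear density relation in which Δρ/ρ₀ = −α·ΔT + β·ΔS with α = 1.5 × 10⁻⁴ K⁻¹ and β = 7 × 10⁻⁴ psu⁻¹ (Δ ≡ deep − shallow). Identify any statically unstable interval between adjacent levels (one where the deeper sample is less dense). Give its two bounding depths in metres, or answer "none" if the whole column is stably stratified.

Evaluate Δρ/ρ₀ = −αΔT + βΔS across each adjacent pair:
  13–50 m: −αΔT+βΔS = −(1.5 × 10⁻⁴)(+6.1)+(7 × 10⁻⁴)(-9.91) = -7.9 × 10⁻³ → UNSTABLE
  50–97 m: −αΔT+βΔS = −(1.5 × 10⁻⁴)(-1.4)+(7 × 10⁻⁴)(+25.42) = 0.018 → stable
The 13–50 m interval has Δρ < 0: lighter water underlies denser water.

13–50 m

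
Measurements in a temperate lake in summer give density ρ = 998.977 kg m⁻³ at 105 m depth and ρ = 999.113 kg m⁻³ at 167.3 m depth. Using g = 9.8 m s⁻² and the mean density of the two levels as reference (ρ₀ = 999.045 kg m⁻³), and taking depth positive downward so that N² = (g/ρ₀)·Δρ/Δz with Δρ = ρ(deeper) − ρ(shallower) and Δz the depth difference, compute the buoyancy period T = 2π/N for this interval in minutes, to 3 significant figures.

Δρ = 999.113 − 998.977 = 0.136 kg m⁻³ over Δz = 167.3 − 105 = 62.3 m.
N² = (9.8/999.045) × (0.136/62.3) = 2.1414 × 10⁻⁵ s⁻².
N = √(2.1414 × 10⁻⁵) = 4.6275 × 10⁻³ rad s⁻¹, so T = 2π/N = 1.3578 × 10³ s = 22.630 min ≈ 22.6 min.

22.6 min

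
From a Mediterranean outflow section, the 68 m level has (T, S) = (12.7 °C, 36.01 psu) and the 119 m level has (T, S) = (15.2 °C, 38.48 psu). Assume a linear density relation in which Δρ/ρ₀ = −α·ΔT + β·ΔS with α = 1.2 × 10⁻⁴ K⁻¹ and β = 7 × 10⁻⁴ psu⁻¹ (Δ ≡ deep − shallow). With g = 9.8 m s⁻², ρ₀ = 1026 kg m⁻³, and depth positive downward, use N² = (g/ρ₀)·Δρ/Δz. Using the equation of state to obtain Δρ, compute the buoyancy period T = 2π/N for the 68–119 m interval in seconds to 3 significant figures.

ΔT = +2.5 K, ΔS = +2.47 psu (deep − shallow).
Δρ/ρ₀ = −αΔT + βΔS = -3.00 × 10⁻⁴ + 1.729 × 10⁻³ = 1.429 × 10⁻³, so Δρ ≈ 1.466 kg m⁻³.
N² = (g/ρ₀)·Δρ/Δz = g·(Δρ/ρ₀)/Δz = 9.8 × 1.429 × 10⁻³ / 51 = 2.7459 × 10⁻⁴ s⁻².
N = √(2.7459 × 10⁻⁴) = 0.016571 rad s⁻¹ → T = 2π/N = 379.17 s ≈ 379 s.

379 s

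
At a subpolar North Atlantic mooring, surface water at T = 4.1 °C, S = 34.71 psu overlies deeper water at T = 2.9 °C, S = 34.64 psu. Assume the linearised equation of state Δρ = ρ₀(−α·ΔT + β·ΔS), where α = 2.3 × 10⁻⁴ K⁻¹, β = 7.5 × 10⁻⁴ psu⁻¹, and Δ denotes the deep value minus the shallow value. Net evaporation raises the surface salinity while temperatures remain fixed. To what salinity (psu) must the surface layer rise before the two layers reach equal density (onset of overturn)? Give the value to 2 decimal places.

35.01 psu

Neutral buoyancy requires −α(T_deep − T_surf) + β(S_deep − S_surf′) = 0.
S_surf′ = S_deep − (α/β)·ΔT = 34.64 − (2.3 × 10⁻⁴/7.5 × 10⁻⁴)·(-1.2) = 35.0080 psu.
Increase required: 35.0080 − 34.71 = 0.2980 psu.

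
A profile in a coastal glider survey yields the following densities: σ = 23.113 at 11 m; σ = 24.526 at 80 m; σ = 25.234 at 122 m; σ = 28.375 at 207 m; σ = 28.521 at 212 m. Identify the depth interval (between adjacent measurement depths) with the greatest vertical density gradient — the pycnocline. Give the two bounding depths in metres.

122–207 m

Compute the density gradient over each adjacent pair:
  11–80 m: Δρ/Δz = 1.413/69 = 0.020 kg m⁻⁴
  80–122 m: Δρ/Δz = 0.708/42 = 0.017 kg m⁻⁴
  122–207 m: Δρ/Δz = 3.141/85 = 0.037 kg m⁻⁴
  207–212 m: Δρ/Δz = 0.146/5 = 0.029 kg m⁻⁴
The largest gradient is in the 122–207 m interval — the pycnocline.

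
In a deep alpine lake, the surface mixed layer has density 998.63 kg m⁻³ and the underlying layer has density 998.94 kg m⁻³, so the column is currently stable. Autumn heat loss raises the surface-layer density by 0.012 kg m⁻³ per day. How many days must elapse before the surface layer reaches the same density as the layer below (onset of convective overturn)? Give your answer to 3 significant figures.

25.8 days

Density deficit of the surface layer: 998.94 − 998.63 = 0.31 kg m⁻³.
Required change = 0.31 / 0.012 = 25.8 days.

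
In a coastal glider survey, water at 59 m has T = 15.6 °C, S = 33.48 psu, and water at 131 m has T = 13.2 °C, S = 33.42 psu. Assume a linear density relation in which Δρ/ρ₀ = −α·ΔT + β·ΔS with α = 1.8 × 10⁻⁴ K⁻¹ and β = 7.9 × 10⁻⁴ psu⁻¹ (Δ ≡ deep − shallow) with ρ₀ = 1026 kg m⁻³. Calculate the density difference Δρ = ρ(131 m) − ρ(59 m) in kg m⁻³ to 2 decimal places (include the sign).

+0.39 kg m⁻³

ΔT = -2.4 K, ΔS = -0.06 psu (deep − shallow).
Δρ/ρ₀ = −(1.8 × 10⁻⁴)(-2.4) + (7.9 × 10⁻⁴)(-0.06) = 3.846 × 10⁻⁴.
Δρ = 1026 × (3.846 × 10⁻⁴) = +0.39 kg m⁻³.
Positive Δρ: denser below, stable.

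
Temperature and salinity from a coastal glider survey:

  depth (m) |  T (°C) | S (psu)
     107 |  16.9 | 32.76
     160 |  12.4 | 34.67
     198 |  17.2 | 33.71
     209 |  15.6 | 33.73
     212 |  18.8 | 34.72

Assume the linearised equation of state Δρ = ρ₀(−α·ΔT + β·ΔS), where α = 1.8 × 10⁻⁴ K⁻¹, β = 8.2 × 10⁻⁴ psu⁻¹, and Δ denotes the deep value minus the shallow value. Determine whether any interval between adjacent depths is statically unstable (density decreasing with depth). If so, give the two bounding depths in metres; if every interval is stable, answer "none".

160–198 m

Evaluate Δρ/ρ₀ = −αΔT + βΔS across each adjacent pair:
  107–160 m: −αΔT+βΔS = −(1.8 × 10⁻⁴)(-4.5)+(8.2 × 10⁻⁴)(+1.91) = 2.4 × 10⁻³ → stable
  160–198 m: −αΔT+βΔS = −(1.8 × 10⁻⁴)(+4.8)+(8.2 × 10⁻⁴)(-0.96) = -1.7 × 10⁻³ → UNSTABLE
  198–209 m: −αΔT+βΔS = −(1.8 × 10⁻⁴)(-1.6)+(8.2 × 10⁻⁴)(+0.02) = 3.0 × 10⁻⁴ → stable
  209–212 m: −αΔT+βΔS = −(1.8 × 10⁻⁴)(+3.2)+(8.2 × 10⁻⁴)(+0.99) = 2.4 × 10⁻⁴ → stable
The 160–198 m interval has Δρ < 0: lighter water underlies denser water.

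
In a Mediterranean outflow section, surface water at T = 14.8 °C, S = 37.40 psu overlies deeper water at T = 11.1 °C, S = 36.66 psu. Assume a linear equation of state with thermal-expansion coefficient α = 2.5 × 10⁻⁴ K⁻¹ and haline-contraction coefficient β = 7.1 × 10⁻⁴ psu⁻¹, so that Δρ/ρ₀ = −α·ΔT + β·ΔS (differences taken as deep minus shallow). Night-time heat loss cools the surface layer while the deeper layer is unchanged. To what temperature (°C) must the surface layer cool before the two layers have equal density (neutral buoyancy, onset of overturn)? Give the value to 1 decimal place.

13.2 °C

Neutral buoyancy requires Δρ = 0, i.e. −α(T_deep − T_surf′) + β(S_deep − S_surf) = 0.
T_surf′ = T_deep − (β/α)·ΔS = 11.1 − (7.1 × 10⁻⁴/2.5 × 10⁻⁴)·(-0.74) = 13.202 °C.
Cooling required: 14.8 − (13.202) = 1.598 °C.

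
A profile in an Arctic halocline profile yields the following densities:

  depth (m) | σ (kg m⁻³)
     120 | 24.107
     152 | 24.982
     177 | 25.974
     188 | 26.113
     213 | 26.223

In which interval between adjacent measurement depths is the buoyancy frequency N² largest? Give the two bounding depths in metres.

152–177 m

Compute the density gradient over each adjacent pair:
  120–152 m: Δρ/Δz = 0.875/32 = 0.027 kg m⁻⁴
  152–177 m: Δρ/Δz = 0.992/25 = 0.040 kg m⁻⁴
  177–188 m: Δρ/Δz = 0.139/11 = 0.013 kg m⁻⁴
  188–213 m: Δρ/Δz = 0.110/25 = 4.4 × 10⁻³ kg m⁻⁴
The largest gradient is in the 152–177 m interval — the pycnocline.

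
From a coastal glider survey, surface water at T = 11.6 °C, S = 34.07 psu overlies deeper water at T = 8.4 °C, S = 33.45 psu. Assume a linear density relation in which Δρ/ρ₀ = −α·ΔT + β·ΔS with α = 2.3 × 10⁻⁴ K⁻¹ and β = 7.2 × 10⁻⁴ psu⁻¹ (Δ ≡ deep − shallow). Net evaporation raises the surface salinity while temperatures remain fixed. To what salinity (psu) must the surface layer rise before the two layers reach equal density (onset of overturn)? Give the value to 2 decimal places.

34.47 psu

Neutral buoyancy requires −α(T_deep − T_surf) + β(S_deep − S_surf′) = 0.
S_surf′ = S_deep − (α/β)·ΔT = 33.45 − (2.3 × 10⁻⁴/7.2 × 10⁻⁴)·(-3.2) = 34.4722 psu.
Increase required: 34.4722 − 34.07 = 0.4022 psu.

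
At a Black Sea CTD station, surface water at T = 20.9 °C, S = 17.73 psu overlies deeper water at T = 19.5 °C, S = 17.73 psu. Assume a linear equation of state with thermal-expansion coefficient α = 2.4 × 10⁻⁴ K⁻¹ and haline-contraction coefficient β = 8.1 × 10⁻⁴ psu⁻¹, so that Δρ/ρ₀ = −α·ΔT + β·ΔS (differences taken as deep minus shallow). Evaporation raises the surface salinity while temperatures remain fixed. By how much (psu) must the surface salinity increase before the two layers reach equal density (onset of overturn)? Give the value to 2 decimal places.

Neutral buoyancy requires −α(T_deep − T_surf) + β(S_deep − S_surf′) = 0.
S_surf′ = S_deep − (α/β)·ΔT = 17.73 − (2.4 × 10⁻⁴/8.1 × 10⁻⁴)·(-1.4) = 18.1448 psu.
Increase required: 18.1448 − 17.73 = 0.4148 psu.

0.41 psu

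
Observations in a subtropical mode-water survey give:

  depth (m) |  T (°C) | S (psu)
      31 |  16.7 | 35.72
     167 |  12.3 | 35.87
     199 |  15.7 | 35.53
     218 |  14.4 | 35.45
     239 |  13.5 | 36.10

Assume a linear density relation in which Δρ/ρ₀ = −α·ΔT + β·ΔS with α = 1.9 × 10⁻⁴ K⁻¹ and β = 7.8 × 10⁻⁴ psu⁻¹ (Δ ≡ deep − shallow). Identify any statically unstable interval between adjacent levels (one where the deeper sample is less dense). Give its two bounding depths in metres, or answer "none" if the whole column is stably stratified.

Evaluate Δρ/ρ₀ = −αΔT + βΔS across each adjacent pair:
  31–167 m: −αΔT+βΔS = −(1.9 × 10⁻⁴)(-4.4)+(7.8 × 10⁻⁴)(+0.15) = 9.5 × 10⁻⁴ → stable
  167–199 m: −αΔT+βΔS = −(1.9 × 10⁻⁴)(+3.4)+(7.8 × 10⁻⁴)(-0.34) = -9.1 × 10⁻⁴ → UNSTABLE
  199–218 m: −αΔT+βΔS = −(1.9 × 10⁻⁴)(-1.3)+(7.8 × 10⁻⁴)(-0.08) = 1.8 × 10⁻⁴ → stable
  218–239 m: −αΔT+βΔS = −(1.9 × 10⁻⁴)(-0.9)+(7.8 × 10⁻⁴)(+0.65) = 6.8 × 10⁻⁴ → stable
The 167–199 m interval has Δρ < 0: lighter water underlies denser water.

167–199 m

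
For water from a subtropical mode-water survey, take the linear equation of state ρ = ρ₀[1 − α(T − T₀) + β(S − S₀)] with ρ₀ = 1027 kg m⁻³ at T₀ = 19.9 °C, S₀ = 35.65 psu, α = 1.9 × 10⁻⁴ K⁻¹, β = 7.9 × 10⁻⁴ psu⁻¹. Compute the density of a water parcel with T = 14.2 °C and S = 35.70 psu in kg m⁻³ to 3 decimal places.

1028.153 kg m⁻³

T − T₀ = -5.7 K, S − S₀ = +0.05 psu.
Bracket = 1 − α·(-5.7) + β·(+0.05) = 1 + (1.1225 × 10⁻³) = 1.0011225.
ρ = 1027 × 1.0011225 = 1028.153 kg m⁻³.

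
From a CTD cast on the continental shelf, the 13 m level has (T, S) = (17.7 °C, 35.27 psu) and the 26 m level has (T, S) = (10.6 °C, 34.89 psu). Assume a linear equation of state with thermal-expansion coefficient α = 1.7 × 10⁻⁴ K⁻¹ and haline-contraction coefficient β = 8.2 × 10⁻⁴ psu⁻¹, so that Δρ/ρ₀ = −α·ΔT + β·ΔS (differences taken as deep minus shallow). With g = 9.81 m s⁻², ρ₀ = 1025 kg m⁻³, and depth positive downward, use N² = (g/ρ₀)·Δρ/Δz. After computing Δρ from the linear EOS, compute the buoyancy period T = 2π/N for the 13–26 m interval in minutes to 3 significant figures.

ΔT = -7.1 K, ΔS = -0.38 psu (deep − shallow).
Δρ/ρ₀ = −αΔT + βΔS = 1.207 × 10⁻³ − 3.116 × 10⁻⁴ = 8.954 × 10⁻⁴, so Δρ ≈ 0.9178 kg m⁻³.
N² = (g/ρ₀)·Δρ/Δz = g·(Δρ/ρ₀)/Δz = 9.81 × 8.954 × 10⁻⁴ / 13 = 6.7568 × 10⁻⁴ s⁻².
N = √(6.7568 × 10⁻⁴) = 0.025994 rad s⁻¹ → T = 2π/N = 241.72 s = 4.0287 min ≈ 4.03 min.

4.03 min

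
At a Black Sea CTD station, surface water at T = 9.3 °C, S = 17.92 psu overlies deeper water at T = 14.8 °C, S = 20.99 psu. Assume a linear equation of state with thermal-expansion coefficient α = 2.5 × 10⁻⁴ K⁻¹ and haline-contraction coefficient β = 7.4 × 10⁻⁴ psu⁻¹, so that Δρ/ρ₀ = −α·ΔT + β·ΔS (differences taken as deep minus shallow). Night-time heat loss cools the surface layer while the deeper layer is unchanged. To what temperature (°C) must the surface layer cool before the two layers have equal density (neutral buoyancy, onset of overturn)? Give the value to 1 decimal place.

Neutral buoyancy requires Δρ = 0, i.e. −α(T_deep − T_surf′) + β(S_deep − S_surf) = 0.
T_surf′ = T_deep − (β/α)·ΔS = 14.8 − (7.4 × 10⁻⁴/2.5 × 10⁻⁴)·(+3.07) = 5.713 °C.
Cooling required: 9.3 − (5.713) = 3.587 °C.

5.7 °C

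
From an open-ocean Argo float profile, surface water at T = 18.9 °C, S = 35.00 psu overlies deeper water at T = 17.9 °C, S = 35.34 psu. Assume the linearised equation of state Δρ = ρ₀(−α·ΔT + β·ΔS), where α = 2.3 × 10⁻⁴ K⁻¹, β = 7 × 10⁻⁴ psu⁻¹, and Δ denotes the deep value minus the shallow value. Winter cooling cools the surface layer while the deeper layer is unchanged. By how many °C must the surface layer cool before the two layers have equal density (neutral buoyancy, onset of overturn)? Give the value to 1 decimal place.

2.0 °C

Neutral buoyancy requires Δρ = 0, i.e. −α(T_deep − T_surf′) + β(S_deep − S_surf) = 0.
T_surf′ = T_deep − (β/α)·ΔS = 17.9 − (7 × 10⁻⁴/2.3 × 10⁻⁴)·(+0.34) = 16.865 °C.
Cooling required: 18.9 − (16.865) = 2.035 °C.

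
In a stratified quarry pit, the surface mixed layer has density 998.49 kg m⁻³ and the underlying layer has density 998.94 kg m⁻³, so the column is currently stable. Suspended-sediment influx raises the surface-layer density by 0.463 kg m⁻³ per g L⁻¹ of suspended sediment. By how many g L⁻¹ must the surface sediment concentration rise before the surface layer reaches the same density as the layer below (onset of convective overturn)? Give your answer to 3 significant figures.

0.972 g L⁻¹

Density deficit of the surface layer: 998.94 − 998.49 = 0.45 kg m⁻³.
Required change = 0.45 / 0.463 = 0.972 g L⁻¹.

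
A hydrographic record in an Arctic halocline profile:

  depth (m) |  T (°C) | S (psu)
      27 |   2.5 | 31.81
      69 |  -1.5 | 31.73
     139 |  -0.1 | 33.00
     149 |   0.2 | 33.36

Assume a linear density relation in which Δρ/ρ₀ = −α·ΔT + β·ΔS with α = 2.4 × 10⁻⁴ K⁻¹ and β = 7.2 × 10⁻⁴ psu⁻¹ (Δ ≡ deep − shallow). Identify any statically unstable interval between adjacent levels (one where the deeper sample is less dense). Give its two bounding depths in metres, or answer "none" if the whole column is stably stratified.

none

Evaluate Δρ/ρ₀ = −αΔT + βΔS across each adjacent pair:
  27–69 m: −αΔT+βΔS = −(2.4 × 10⁻⁴)(-4.0)+(7.2 × 10⁻⁴)(-0.08) = 9.0 × 10⁻⁴ → stable
  69–139 m: −αΔT+βΔS = −(2.4 × 10⁻⁴)(+1.4)+(7.2 × 10⁻⁴)(+1.27) = 5.8 × 10⁻⁴ → stable
  139–149 m: −αΔT+βΔS = −(2.4 × 10⁻⁴)(+0.3)+(7.2 × 10⁻⁴)(+0.36) = 1.9 × 10⁻⁴ → stable
Every interval has Δρ > 0: the column is stably stratified throughout.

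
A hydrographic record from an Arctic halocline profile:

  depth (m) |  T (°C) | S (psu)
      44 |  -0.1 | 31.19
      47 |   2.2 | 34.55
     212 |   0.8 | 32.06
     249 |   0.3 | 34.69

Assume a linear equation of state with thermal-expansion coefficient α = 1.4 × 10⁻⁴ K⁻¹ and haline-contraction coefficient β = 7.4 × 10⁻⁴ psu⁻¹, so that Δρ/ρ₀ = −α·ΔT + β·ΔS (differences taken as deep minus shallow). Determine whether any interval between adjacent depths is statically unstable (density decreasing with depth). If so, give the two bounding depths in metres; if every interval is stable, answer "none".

47–212 m

Evaluate Δρ/ρ₀ = −αΔT + βΔS across each adjacent pair:
  44–47 m: −αΔT+βΔS = −(1.4 × 10⁻⁴)(+2.3)+(7.4 × 10⁻⁴)(+3.36) = 2.2 × 10⁻³ → stable
  47–212 m: −αΔT+βΔS = −(1.4 × 10⁻⁴)(-1.4)+(7.4 × 10⁻⁴)(-2.49) = -1.6 × 10⁻³ → UNSTABLE
  212–249 m: −αΔT+βΔS = −(1.4 × 10⁻⁴)(-0.5)+(7.4 × 10⁻⁴)(+2.63) = 2.0 × 10⁻³ → stable
The 47–212 m interval has Δρ < 0: lighter water underlies denser water.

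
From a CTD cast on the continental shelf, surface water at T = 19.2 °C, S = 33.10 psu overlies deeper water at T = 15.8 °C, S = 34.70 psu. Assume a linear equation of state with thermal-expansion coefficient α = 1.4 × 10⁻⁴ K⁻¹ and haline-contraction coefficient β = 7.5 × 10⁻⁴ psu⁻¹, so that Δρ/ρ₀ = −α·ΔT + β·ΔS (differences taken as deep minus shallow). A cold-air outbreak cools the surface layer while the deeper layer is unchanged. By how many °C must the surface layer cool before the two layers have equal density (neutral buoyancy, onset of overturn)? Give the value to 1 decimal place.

Neutral buoyancy requires Δρ = 0, i.e. −α(T_deep − T_surf′) + β(S_deep − S_surf) = 0.
T_surf′ = T_deep − (β/α)·ΔS = 15.8 − (7.5 × 10⁻⁴/1.4 × 10⁻⁴)·(+1.60) = 7.229 °C.
Cooling required: 19.2 − (7.229) = 11.971 °C.

12.0 °C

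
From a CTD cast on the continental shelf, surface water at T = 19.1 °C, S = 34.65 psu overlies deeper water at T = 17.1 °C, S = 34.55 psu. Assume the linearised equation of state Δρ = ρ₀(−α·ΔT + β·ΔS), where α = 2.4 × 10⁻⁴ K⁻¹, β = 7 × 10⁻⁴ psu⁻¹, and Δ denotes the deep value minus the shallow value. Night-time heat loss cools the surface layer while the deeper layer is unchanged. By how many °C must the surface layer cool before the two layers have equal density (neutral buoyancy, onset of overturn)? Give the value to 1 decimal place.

Neutral buoyancy requires Δρ = 0, i.e. −α(T_deep − T_surf′) + β(S_deep − S_surf) = 0.
T_surf′ = T_deep − (β/α)·ΔS = 17.1 − (7 × 10⁻⁴/2.4 × 10⁻⁴)·(-0.10) = 17.392 °C.
Cooling required: 19.1 − (17.392) = 1.708 °C.

1.7 °C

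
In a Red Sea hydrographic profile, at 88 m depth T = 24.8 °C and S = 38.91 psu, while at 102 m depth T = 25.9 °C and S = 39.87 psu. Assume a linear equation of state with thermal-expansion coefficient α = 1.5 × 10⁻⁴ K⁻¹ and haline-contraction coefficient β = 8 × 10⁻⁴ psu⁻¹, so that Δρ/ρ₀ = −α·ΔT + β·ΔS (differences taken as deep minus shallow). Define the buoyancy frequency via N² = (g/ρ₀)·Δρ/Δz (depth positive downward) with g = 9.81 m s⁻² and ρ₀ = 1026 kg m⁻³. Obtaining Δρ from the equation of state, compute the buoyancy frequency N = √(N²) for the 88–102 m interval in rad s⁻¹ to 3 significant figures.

0.0206 rad s⁻¹

ΔT = +1.1 K, ΔS = +0.96 psu (deep − shallow).
Δρ/ρ₀ = −αΔT + βΔS = -1.65 × 10⁻⁴ + 7.68 × 10⁻⁴ = 6.03 × 10⁻⁴, so Δρ ≈ 0.6187 kg m⁻³.
N² = (g/ρ₀)·Δρ/Δz = g·(Δρ/ρ₀)/Δz = 9.81 × 6.03 × 10⁻⁴ / 14 = 4.2253 × 10⁻⁴ s⁻².
N = √(4.2253 × 10⁻⁴) = 0.020556 rad s⁻¹ ≈ 0.0206 rad s⁻¹.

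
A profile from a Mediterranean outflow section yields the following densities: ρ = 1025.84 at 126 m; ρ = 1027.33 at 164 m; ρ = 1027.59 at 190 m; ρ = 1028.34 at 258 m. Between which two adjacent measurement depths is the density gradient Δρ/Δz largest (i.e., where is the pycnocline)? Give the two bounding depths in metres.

Compute the density gradient over each adjacent pair:
  126–164 m: Δρ/Δz = 1.49/38 = 0.039 kg m⁻⁴
  164–190 m: Δρ/Δz = 0.26/26 = 0.010 kg m⁻⁴
  190–258 m: Δρ/Δz = 0.75/68 = 0.011 kg m⁻⁴
The largest gradient is in the 126–164 m interval — the pycnocline.

126–164 m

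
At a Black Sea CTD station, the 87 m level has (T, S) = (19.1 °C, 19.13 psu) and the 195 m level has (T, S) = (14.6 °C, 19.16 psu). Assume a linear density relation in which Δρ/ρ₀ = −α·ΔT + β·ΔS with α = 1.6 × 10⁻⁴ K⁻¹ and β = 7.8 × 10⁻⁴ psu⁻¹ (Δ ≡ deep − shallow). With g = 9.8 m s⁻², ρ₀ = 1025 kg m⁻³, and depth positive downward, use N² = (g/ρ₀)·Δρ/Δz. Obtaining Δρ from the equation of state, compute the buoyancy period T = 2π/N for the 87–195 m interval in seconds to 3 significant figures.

ΔT = -4.5 K, ΔS = +0.03 psu (deep − shallow).
Δρ/ρ₀ = −αΔT + βΔS = 7.20 × 10⁻⁴ + 2.34 × 10⁻⁵ = 7.434 × 10⁻⁴, so Δρ ≈ 0.7620 kg m⁻³.
N² = (g/ρ₀)·Δρ/Δz = g·(Δρ/ρ₀)/Δz = 9.8 × 7.434 × 10⁻⁴ / 108 = 6.7457 × 10⁻⁵ s⁻².
N = √(6.7457 × 10⁻⁵) = 8.2132 × 10⁻³ rad s⁻¹ → T = 2π/N = 765.01 s ≈ 765 s.

765 s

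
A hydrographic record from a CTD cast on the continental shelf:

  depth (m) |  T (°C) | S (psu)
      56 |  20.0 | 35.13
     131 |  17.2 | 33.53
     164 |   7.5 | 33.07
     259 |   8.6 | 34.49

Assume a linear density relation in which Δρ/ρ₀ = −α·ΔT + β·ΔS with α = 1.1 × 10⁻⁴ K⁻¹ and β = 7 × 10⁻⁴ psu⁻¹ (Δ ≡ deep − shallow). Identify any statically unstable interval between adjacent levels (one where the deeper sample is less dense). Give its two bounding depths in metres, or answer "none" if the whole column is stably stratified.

Evaluate Δρ/ρ₀ = −αΔT + βΔS across each adjacent pair:
  56–131 m: −αΔT+βΔS = −(1.1 × 10⁻⁴)(-2.8)+(7 × 10⁻⁴)(-1.60) = -8.1 × 10⁻⁴ → UNSTABLE
  131–164 m: −αΔT+βΔS = −(1.1 × 10⁻⁴)(-9.7)+(7 × 10⁻⁴)(-0.46) = 7.5 × 10⁻⁴ → stable
  164–259 m: −αΔT+βΔS = −(1.1 × 10⁻⁴)(+1.1)+(7 × 10⁻⁴)(+1.42) = 8.7 × 10⁻⁴ → stable
The 56–131 m interval has Δρ < 0: lighter water underlies denser water.

56–131 m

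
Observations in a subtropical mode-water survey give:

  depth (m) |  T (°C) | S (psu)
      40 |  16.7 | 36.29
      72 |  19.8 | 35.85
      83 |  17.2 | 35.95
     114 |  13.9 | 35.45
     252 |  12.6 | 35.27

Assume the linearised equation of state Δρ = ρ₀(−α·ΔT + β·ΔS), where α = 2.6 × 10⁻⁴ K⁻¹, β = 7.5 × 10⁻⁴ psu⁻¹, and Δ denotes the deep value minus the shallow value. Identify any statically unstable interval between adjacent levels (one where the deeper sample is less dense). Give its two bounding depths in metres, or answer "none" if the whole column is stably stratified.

40–72 m

Evaluate Δρ/ρ₀ = −αΔT + βΔS across each adjacent pair:
  40–72 m: −αΔT+βΔS = −(2.6 × 10⁻⁴)(+3.1)+(7.5 × 10⁻⁴)(-0.44) = -1.1 × 10⁻³ → UNSTABLE
  72–83 m: −αΔT+βΔS = −(2.6 × 10⁻⁴)(-2.6)+(7.5 × 10⁻⁴)(+0.10) = 7.5 × 10⁻⁴ → stable
  83–114 m: −αΔT+βΔS = −(2.6 × 10⁻⁴)(-3.3)+(7.5 × 10⁻⁴)(-0.50) = 4.8 × 10⁻⁴ → stable
  114–252 m: −αΔT+βΔS = −(2.6 × 10⁻⁴)(-1.3)+(7.5 × 10⁻⁴)(-0.18) = 2.0 × 10⁻⁴ → stable
The 40–72 m interval has Δρ < 0: lighter water underlies denser water.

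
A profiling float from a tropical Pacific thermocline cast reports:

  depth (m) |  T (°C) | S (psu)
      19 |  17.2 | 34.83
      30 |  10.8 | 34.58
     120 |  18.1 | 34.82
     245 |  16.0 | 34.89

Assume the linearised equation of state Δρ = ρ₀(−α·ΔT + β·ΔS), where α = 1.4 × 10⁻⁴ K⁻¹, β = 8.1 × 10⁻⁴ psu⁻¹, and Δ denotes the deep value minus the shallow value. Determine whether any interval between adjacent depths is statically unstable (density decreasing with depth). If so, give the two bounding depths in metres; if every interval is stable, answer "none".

Evaluate Δρ/ρ₀ = −αΔT + βΔS across each adjacent pair:
  19–30 m: −αΔT+βΔS = −(1.4 × 10⁻⁴)(-6.4)+(8.1 × 10⁻⁴)(-0.25) = 6.9 × 10⁻⁴ → stable
  30–120 m: −αΔT+βΔS = −(1.4 × 10⁻⁴)(+7.3)+(8.1 × 10⁻⁴)(+0.24) = -8.3 × 10⁻⁴ → UNSTABLE
  120–245 m: −αΔT+βΔS = −(1.4 × 10⁻⁴)(-2.1)+(8.1 × 10⁻⁴)(+0.07) = 3.5 × 10⁻⁴ → stable
The 30–120 m interval has Δρ < 0: lighter water underlies denser water.

30–120 m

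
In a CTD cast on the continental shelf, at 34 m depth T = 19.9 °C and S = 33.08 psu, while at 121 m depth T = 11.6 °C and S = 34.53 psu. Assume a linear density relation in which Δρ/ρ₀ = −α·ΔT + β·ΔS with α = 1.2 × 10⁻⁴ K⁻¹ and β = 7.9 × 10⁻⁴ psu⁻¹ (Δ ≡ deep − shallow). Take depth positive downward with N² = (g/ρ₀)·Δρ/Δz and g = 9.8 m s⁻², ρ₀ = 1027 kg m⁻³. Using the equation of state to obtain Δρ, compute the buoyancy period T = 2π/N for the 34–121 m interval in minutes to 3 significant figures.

ΔT = -8.3 K, ΔS = +1.45 psu (deep − shallow).
Δρ/ρ₀ = −αΔT + βΔS = 9.96 × 10⁻⁴ + 1.1455 × 10⁻³ = 2.1415 × 10⁻³, so Δρ ≈ 2.199 kg m⁻³.
N² = (g/ρ₀)·Δρ/Δz = g·(Δρ/ρ₀)/Δz = 9.8 × 2.1415 × 10⁻³ / 87 = 2.4123 × 10⁻⁴ s⁻².
N = √(2.4123 × 10⁻⁴) = 0.015532 rad s⁻¹ → T = 2π/N = 404.53 s = 6.7422 min ≈ 6.74 min.

6.74 min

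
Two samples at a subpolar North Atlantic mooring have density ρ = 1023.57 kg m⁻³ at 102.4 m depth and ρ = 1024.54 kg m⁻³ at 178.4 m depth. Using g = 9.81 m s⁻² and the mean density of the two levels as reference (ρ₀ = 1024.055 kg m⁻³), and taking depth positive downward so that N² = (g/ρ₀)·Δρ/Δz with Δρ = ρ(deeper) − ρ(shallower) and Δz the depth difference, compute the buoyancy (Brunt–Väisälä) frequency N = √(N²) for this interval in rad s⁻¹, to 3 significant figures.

0.0111 rad s⁻¹

Δρ = 1024.54 − 1023.57 = 0.97 kg m⁻³ over Δz = 178.4 − 102.4 = 76 m.
N² = (9.81/1024.055) × (0.97/76) = 1.2227 × 10⁻⁴ s⁻².
N = √(1.2227 × 10⁻⁴) = 0.011058 rad s⁻¹ ≈ 0.0111 rad s⁻¹.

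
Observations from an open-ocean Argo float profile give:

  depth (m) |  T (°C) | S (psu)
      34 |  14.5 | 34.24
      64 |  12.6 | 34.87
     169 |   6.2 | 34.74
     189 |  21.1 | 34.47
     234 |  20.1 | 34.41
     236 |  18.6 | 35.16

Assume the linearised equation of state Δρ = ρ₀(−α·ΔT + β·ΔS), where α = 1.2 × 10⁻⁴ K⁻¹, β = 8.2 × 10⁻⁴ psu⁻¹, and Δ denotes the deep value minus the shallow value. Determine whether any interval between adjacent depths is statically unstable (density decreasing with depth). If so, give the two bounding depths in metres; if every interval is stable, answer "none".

Evaluate Δρ/ρ₀ = −αΔT + βΔS across each adjacent pair:
  34–64 m: −αΔT+βΔS = −(1.2 × 10⁻⁴)(-1.9)+(8.2 × 10⁻⁴)(+0.63) = 7.4 × 10⁻⁴ → stable
  64–169 m: −αΔT+βΔS = −(1.2 × 10⁻⁴)(-6.4)+(8.2 × 10⁻⁴)(-0.13) = 6.6 × 10⁻⁴ → stable
  169–189 m: −αΔT+βΔS = −(1.2 × 10⁻⁴)(+14.9)+(8.2 × 10⁻⁴)(-0.27) = -2.0 × 10⁻³ → UNSTABLE
  189–234 m: −αΔT+βΔS = −(1.2 × 10⁻⁴)(-1.0)+(8.2 × 10⁻⁴)(-0.06) = 7.1 × 10⁻⁵ → stable
  234–236 m: −αΔT+βΔS = −(1.2 × 10⁻⁴)(-1.5)+(8.2 × 10⁻⁴)(+0.75) = 8.0 × 10⁻⁴ → stable
The 169–189 m interval has Δρ < 0: lighter water underlies denser water.

169–189 m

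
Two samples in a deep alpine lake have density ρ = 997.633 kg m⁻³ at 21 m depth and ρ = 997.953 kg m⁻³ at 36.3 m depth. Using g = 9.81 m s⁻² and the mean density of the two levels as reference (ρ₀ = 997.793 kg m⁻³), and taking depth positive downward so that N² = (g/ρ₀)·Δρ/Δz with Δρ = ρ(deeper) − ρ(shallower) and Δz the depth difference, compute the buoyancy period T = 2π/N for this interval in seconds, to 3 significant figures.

Δρ = 997.953 − 997.633 = 0.320 kg m⁻³ over Δz = 36.3 − 21 = 15.3 m.
N² = (9.81/997.793) × (0.320/15.3) = 2.0563 × 10⁻⁴ s⁻².
N = √(2.0563 × 10⁻⁴) = 0.014340 rad s⁻¹, so T = 2π/N = 438.16 s ≈ 438 s.

438 s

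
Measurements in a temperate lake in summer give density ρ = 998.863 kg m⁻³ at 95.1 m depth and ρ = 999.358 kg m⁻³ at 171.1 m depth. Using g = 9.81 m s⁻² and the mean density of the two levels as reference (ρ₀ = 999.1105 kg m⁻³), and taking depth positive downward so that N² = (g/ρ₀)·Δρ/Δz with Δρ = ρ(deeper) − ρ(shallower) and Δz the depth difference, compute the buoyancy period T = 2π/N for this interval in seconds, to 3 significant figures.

786 s

Δρ = 999.358 − 998.863 = 0.495 kg m⁻³ over Δz = 171.1 − 95.1 = 76 m.
N² = (9.81/999.1105) × (0.495/76) = 6.3951 × 10⁻⁵ s⁻².
N = √(6.3951 × 10⁻⁵) = 7.9969 × 10⁻³ rad s⁻¹, so T = 2π/N = 785.70 s ≈ 786 s.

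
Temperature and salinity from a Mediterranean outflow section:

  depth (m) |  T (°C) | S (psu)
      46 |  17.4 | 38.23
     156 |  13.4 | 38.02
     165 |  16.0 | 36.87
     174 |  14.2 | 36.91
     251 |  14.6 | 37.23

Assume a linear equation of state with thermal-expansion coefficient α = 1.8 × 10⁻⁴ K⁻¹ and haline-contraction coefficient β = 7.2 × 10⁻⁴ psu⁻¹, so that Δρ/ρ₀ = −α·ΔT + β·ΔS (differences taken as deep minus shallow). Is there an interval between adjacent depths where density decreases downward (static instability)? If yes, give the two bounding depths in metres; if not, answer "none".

Evaluate Δρ/ρ₀ = −αΔT + βΔS across each adjacent pair:
  46–156 m: −αΔT+βΔS = −(1.8 × 10⁻⁴)(-4.0)+(7.2 × 10⁻⁴)(-0.21) = 5.7 × 10⁻⁴ → stable
  156–165 m: −αΔT+βΔS = −(1.8 × 10⁻⁴)(+2.6)+(7.2 × 10⁻⁴)(-1.15) = -1.3 × 10⁻³ → UNSTABLE
  165–174 m: −αΔT+βΔS = −(1.8 × 10⁻⁴)(-1.8)+(7.2 × 10⁻⁴)(+0.04) = 3.5 × 10⁻⁴ → stable
  174–251 m: −αΔT+βΔS = −(1.8 × 10⁻⁴)(+0.4)+(7.2 × 10⁻⁴)(+0.32) = 1.6 × 10⁻⁴ → stable
The 156–165 m interval has Δρ < 0: lighter water underlies denser water.

156–165 m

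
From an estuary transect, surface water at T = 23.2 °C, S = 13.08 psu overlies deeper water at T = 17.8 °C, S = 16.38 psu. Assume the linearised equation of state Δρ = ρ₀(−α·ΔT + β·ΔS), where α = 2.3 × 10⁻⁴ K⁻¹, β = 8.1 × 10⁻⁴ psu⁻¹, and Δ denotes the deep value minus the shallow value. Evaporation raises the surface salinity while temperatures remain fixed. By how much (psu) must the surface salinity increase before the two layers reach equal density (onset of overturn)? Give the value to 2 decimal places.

4.83 psu

Neutral buoyancy requires −α(T_deep − T_surf) + β(S_deep − S_surf′) = 0.
S_surf′ = S_deep − (α/β)·ΔT = 16.38 − (2.3 × 10⁻⁴/8.1 × 10⁻⁴)·(-5.4) = 17.9133 psu.
Increase required: 17.9133 − 13.08 = 4.8333 psu.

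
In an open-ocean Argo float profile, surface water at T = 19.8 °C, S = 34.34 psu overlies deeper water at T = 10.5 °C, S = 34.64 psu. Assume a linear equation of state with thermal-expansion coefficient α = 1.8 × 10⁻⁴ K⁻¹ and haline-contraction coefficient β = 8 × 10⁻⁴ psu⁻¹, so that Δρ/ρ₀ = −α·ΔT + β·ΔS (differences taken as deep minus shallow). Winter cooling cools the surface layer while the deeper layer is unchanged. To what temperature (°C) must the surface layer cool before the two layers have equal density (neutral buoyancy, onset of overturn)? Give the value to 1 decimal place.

Neutral buoyancy requires Δρ = 0, i.e. −α(T_deep − T_surf′) + β(S_deep − S_surf) = 0.
T_surf′ = T_deep − (β/α)·ΔS = 10.5 − (8 × 10⁻⁴/1.8 × 10⁻⁴)·(+0.30) = 9.167 °C.
Cooling required: 19.8 − (9.167) = 10.633 °C.

9.2 °C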